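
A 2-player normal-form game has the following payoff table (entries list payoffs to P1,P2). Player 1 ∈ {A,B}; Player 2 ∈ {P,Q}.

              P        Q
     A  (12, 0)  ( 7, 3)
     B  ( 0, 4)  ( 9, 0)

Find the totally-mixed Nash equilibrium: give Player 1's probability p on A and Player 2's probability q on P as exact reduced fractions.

P1 indiff ⇒ q·12+(1-q)·7 = q·0+(1-q)·9 ⇒ q(12) = (1-q)(2) ⇒ q = 1/7
P2 indiff ⇒ p·0+(1-p)·4 = p·3+(1-p)·0 ⇒ p(-3) = (1-p)(-4) ⇒ p = 4/7

p=4/7, q=1/7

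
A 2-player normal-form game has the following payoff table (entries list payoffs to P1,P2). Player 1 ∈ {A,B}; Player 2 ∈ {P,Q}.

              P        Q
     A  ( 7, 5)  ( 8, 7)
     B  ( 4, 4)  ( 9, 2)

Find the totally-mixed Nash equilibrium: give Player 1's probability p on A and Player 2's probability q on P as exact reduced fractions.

P1 indiff ⇒ q·7+(1-q)·8 = q·4+(1-q)·9 ⇒ q(3) = (1-q)(1) ⇒ q = 1/4
P2 indiff ⇒ p·5+(1-p)·4 = p·7+(1-p)·2 ⇒ p(-2) = (1-p)(-2) ⇒ p = 1/2

p=1/2, q=1/4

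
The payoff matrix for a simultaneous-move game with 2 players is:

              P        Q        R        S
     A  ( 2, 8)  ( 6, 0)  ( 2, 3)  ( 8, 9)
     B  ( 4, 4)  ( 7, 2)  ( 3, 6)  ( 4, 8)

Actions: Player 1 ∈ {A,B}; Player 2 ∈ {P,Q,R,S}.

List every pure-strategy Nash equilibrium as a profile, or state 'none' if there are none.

(A,P): not NE [P1→B gives 4>2; P2→S gives 9>8]
(A,Q): not NE [P1→B gives 7>6; P2→S gives 9>0]
(A,R): not NE [P1→B gives 3>2; P2→S gives 9>3]
(A,S): NE
(B,P): not NE [P2→S gives 8>4]
(B,Q): not NE [P2→S gives 8>2]
(B,R): not NE [P2→S gives 8>6]
(B,S): not NE [P1→A gives 8>4]

Nash profiles: (A,S)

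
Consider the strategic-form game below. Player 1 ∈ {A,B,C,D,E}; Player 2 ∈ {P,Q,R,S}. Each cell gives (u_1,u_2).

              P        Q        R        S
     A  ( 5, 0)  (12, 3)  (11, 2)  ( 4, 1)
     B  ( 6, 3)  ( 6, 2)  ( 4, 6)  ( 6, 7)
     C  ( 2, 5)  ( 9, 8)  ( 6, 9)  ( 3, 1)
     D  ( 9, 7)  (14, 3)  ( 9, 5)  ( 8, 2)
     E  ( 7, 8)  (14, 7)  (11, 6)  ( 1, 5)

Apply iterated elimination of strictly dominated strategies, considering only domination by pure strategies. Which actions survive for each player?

P1 drop B (D beats it: P:9>6 Q:14>6 R:9>4 S:8>6)
P1 drop C (A beats it: P:5>2 Q:12>9 R:11>6 S:4>3)
P2 drop S (Q beats it: A:3>1 D:3>2 E:7>5)
P1→{A,D,E} P2→{P,Q,R}

Remaining: P1:{A,D,E} P2:{P,Q,R}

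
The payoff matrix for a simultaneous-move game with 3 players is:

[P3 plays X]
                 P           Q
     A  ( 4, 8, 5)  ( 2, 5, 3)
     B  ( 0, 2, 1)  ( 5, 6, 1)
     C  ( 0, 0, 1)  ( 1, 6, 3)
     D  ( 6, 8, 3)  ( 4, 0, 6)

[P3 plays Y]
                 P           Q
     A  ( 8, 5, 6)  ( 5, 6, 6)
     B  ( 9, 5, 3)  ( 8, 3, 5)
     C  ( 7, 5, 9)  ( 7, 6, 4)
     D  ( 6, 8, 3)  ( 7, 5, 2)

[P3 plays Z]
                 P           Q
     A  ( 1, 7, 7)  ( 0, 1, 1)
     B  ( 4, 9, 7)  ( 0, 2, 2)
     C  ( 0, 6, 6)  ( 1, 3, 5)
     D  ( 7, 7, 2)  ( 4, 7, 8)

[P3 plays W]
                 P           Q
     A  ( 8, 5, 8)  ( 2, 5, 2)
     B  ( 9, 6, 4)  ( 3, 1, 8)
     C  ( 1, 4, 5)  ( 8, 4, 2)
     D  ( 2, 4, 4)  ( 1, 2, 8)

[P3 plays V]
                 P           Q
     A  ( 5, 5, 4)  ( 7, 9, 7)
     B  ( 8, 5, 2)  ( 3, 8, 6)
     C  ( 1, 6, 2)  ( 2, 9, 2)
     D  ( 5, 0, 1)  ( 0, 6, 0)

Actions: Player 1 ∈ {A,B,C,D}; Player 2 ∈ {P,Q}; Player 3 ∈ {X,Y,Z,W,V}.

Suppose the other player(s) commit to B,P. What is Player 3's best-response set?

u_3(X vs B,P) = 1
u_3(Y vs B,P) = 3
u_3(Z vs B,P) = 7
u_3(W vs B,P) = 4
u_3(V vs B,P) = 2
max payoff 7 at {Z}

argmax u_3 = {Z}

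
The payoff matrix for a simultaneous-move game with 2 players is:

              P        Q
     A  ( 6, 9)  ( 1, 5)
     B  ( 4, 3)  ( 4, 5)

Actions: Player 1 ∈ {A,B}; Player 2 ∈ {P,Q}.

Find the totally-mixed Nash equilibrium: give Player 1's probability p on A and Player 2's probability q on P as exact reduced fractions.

P1 indiff ⇒ q·6+(1-q)·1 = q·4+(1-q)·4 ⇒ q(2) = (1-q)(3) ⇒ q = 3/5
P2 indiff ⇒ p·9+(1-p)·3 = p·5+(1-p)·5 ⇒ p(4) = (1-p)(2) ⇒ p = 1/3

p=1/3, q=3/5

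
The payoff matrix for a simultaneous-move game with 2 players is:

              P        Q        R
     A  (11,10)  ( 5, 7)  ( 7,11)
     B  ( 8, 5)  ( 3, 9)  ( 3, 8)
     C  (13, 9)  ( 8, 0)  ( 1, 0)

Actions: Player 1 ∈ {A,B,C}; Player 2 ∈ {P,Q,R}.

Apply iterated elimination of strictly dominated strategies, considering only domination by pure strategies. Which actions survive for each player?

P1 drop B (A beats it: P:11>8 Q:5>3 R:7>3)
P2 drop Q (P beats it: A:10>7 C:9>0)
P1→{A,C} P2→{P,R}

Survivors P1:{A,C} P2:{P,R}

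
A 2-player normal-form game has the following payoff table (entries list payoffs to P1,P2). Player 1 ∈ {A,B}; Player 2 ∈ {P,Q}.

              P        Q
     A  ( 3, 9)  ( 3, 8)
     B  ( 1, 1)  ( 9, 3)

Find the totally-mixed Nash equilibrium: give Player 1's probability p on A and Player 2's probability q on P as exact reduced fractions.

(p,q) = (2/3, 3/4)

P1 indiff ⇒ q·3+(1-q)·3 = q·1+(1-q)·9 ⇒ q(2) = (1-q)(6) ⇒ q = 3/4
P2 indiff ⇒ p·9+(1-p)·1 = p·8+(1-p)·3 ⇒ p(1) = (1-p)(2) ⇒ p = 2/3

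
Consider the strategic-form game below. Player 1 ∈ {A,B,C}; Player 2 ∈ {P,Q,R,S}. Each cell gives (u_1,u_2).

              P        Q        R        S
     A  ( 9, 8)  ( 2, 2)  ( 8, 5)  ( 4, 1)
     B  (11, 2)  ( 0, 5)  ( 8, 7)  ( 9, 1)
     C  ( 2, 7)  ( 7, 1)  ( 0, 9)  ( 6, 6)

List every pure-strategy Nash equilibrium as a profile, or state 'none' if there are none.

(A,P): not NE [P1→B gives 11>9]
(A,Q): not NE [P1→C gives 7>2; P2→P gives 8>2]
(A,R): not NE [P2→P gives 8>5]
(A,S): not NE [P1→B gives 9>4; P2→P gives 8>1]
(B,P): not NE [P2→R gives 7>2]
(B,Q): not NE [P1→C gives 7>0; P2→R gives 7>5]
(B,R): NE
(B,S): not NE [P2→R gives 7>1]
(C,P): not NE [P1→B gives 11>2; P2→R gives 9>7]
(C,Q): not NE [P2→R gives 9>1]
(C,R): not NE [P1→B gives 8>0]
(C,S): not NE [P1→B gives 9>6; P2→R gives 9>6]

PSNE = {(B,R)}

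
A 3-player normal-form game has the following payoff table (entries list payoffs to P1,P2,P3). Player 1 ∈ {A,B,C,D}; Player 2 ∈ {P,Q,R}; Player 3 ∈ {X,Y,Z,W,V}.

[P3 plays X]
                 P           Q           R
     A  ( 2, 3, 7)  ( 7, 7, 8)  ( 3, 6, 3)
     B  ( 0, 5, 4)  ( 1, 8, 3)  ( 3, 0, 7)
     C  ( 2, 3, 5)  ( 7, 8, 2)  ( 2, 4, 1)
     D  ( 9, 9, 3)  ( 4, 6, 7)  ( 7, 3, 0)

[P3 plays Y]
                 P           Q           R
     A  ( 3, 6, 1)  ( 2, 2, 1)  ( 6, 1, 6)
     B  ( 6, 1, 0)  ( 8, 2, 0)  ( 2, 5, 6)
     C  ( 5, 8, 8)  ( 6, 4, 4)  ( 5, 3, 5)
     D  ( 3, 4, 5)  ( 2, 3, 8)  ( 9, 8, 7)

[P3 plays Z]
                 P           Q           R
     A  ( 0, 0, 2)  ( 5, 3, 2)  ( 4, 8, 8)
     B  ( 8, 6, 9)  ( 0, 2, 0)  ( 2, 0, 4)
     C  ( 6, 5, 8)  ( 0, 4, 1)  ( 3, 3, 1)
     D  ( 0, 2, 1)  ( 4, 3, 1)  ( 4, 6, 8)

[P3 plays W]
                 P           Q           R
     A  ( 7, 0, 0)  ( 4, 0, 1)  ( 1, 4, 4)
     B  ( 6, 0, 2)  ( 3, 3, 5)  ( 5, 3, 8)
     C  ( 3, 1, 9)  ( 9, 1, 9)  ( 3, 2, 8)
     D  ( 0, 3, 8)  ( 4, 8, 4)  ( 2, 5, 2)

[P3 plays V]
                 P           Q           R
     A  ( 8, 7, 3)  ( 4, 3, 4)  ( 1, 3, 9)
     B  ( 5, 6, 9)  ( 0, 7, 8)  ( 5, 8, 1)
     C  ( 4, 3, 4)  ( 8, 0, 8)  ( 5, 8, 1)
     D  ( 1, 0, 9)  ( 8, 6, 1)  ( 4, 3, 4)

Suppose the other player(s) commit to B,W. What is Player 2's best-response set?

u_2(P vs B,W) = 0
u_2(Q vs B,W) = 3
u_2(R vs B,W) = 3
max payoff 3 at {Q,R}

argmax u_2 = {Q,R}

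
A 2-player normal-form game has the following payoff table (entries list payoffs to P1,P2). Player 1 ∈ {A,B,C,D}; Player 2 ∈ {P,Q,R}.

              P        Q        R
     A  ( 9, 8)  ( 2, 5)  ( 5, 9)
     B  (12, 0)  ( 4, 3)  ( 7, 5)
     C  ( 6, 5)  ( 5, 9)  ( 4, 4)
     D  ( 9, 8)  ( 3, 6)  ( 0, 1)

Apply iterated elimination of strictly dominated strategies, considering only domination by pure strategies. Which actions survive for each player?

P1 drop A (B beats it: P:12>9 Q:4>2 R:7>5)
P1 drop D (B beats it: P:12>9 Q:4>3 R:7>0)
P2 drop P (Q beats it: B:3>0 C:9>5)
P1→{B,C} P2→{Q,R}

Survivors P1:{B,C} P2:{Q,R}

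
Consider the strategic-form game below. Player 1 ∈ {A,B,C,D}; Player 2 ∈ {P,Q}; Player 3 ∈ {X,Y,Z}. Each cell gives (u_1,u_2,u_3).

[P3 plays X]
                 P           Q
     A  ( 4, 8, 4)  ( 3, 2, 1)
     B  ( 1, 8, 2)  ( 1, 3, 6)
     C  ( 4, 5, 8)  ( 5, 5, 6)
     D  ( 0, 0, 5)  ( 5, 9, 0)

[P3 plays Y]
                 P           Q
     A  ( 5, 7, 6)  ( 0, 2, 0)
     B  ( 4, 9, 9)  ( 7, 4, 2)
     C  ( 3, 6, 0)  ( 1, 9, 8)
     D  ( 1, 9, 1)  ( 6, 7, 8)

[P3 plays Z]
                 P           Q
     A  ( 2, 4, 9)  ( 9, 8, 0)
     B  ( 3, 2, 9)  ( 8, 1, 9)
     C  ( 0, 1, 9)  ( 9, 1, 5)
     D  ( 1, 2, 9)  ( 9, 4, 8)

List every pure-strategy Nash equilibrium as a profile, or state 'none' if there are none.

(A,P,X): not NE [P3→Z gives 9>4]
(A,P,Y): not NE [P3→Z gives 9>6]
(A,P,Z): not NE [P1→B gives 3>2; P2→Q gives 8>4]
(A,Q,X): not NE [P1→D gives 5>3; P2→P gives 8>2]
(A,Q,Y): not NE [P1→B gives 7>0; P2→P gives 7>2; P3→X gives 1>0]
(A,Q,Z): not NE [P3→X gives 1>0]
(B,P,X): not NE [P1→C gives 4>1; P3→Z gives 9>2]
(B,P,Y): not NE [P1→A gives 5>4]
(B,P,Z): NE
(B,Q,X): not NE [P1→D gives 5>1; P2→P gives 8>3; P3→Z gives 9>6]
(B,Q,Y): not NE [P2→P gives 9>4; P3→Z gives 9>2]
(B,Q,Z): not NE [P1→D gives 9>8; P2→P gives 2>1]
(C,P,X): not NE [P3→Z gives 9>8]
(C,P,Y): not NE [P1→A gives 5>3; P2→Q gives 9>6; P3→Z gives 9>0]
(C,P,Z): not NE [P1→B gives 3>0]
(C,Q,X): not NE [P3→Y gives 8>6]
(C,Q,Y): not NE [P1→B gives 7>1]
(C,Q,Z): not NE [P3→Y gives 8>5]
(D,P,X): not NE [P1→C gives 4>0; P2→Q gives 9>0; P3→Z gives 9>5]
(D,P,Y): not NE [P1→A gives 5>1; P3→Z gives 9>1]
(D,P,Z): not NE [P1→B gives 3>1; P2→Q gives 4>2]
(D,Q,X): not NE [P3→Z gives 8>0]
(D,Q,Y): not NE [P1→B gives 7>6; P2→P gives 9>7]
(D,Q,Z): NE

PSNE = {(B,P,Z), (D,Q,Z)}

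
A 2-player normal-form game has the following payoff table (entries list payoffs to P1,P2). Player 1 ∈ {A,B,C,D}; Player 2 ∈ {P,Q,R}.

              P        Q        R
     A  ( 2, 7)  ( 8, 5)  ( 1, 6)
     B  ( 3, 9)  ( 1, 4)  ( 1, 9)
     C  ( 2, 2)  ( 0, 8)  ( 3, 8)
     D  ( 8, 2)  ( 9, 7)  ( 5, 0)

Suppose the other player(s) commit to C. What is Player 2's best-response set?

BR_2 = {Q,R}

u_2(P vs C) = 2
u_2(Q vs C) = 8
u_2(R vs C) = 8
max payoff 8 at {Q,R}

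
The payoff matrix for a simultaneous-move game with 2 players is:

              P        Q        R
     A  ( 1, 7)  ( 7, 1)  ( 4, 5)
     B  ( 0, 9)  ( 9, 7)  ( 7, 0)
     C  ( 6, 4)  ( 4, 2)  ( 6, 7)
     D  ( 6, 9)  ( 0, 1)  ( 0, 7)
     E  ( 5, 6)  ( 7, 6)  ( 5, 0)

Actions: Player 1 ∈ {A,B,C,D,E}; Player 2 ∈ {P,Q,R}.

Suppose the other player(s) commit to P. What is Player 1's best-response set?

u_1(A vs P) = 1
u_1(B vs P) = 0
u_1(C vs P) = 6
u_1(D vs P) = 6
u_1(E vs P) = 5
max payoff 6 at {C,D}

argmax u_1 = {C,D}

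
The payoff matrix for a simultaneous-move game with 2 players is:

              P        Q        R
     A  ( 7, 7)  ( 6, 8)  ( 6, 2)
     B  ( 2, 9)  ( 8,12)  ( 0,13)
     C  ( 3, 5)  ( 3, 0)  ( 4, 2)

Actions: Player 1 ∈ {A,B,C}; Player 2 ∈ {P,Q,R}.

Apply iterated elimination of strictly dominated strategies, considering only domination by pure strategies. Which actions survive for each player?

P1 drop C (A beats it: P:7>3 Q:6>3 R:6>4)
P2 drop P (Q beats it: A:8>7 B:12>9)
P1→{A,B} P2→{Q,R}

Survivors P1:{A,B} P2:{Q,R}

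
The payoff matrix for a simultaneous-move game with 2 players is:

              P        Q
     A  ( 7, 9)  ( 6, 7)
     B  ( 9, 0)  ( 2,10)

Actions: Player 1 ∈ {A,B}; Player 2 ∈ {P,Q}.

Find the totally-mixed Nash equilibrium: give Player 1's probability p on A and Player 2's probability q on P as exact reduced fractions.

P1 indiff ⇒ q·7+(1-q)·6 = q·9+(1-q)·2 ⇒ q(-2) = (1-q)(-4) ⇒ q = 2/3
P2 indiff ⇒ p·9+(1-p)·0 = p·7+(1-p)·10 ⇒ p(2) = (1-p)(10) ⇒ p = 5/6

P1 mixes 5/6 on A; P2 mixes 2/3 on P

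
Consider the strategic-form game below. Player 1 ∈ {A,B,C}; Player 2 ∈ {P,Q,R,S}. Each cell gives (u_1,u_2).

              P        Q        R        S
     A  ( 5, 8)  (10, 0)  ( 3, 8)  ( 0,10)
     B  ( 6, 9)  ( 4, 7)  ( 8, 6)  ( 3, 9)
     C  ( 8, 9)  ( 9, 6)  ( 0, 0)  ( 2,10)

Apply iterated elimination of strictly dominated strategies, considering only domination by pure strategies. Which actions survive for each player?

Remaining: P1:{B,C} P2:{P,S}

P2 drop Q (P beats it: A:8>0 B:9>7 C:9>6)
P1 drop A (B beats it: P:6>5 R:8>3 S:3>0)
P2 drop R (P beats it: B:9>6 C:9>0)
P1→{B,C} P2→{P,S}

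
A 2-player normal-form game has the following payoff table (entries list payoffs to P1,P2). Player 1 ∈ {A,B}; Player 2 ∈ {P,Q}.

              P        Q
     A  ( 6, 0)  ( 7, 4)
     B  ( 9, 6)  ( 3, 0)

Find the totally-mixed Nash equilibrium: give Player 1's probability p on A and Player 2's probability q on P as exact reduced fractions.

p=3/5, q=4/7

P1 indiff ⇒ q·6+(1-q)·7 = q·9+(1-q)·3 ⇒ q(-3) = (1-q)(-4) ⇒ q = 4/7
P2 indiff ⇒ p·0+(1-p)·6 = p·4+(1-p)·0 ⇒ p(-4) = (1-p)(-6) ⇒ p = 3/5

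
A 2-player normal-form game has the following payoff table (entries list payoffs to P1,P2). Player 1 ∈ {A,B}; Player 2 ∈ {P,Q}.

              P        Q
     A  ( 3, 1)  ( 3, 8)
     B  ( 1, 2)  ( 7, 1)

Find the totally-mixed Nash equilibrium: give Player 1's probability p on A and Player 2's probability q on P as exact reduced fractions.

P1 indiff ⇒ q·3+(1-q)·3 = q·1+(1-q)·7 ⇒ q(2) = (1-q)(4) ⇒ q = 2/3
P2 indiff ⇒ p·1+(1-p)·2 = p·8+(1-p)·1 ⇒ p(-7) = (1-p)(-1) ⇒ p = 1/8

P1 mixes 1/8 on A; P2 mixes 2/3 on P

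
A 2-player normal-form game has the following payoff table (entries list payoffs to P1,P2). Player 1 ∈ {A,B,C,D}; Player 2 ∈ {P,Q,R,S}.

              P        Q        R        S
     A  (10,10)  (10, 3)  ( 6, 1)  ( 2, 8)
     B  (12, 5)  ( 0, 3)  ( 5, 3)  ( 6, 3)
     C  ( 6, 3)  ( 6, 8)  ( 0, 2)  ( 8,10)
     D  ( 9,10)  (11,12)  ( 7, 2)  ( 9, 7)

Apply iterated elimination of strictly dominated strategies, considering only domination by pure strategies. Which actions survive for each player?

P1 drop C (D beats it: P:9>6 Q:11>6 R:7>0 S:9>8)
P2 drop R (P beats it: A:10>1 B:5>3 D:10>2)
P2 drop S (P beats it: A:10>8 B:5>3 D:10>7)
P1→{A,B,D} P2→{P,Q}

Survivors P1:{A,B,D} P2:{P,Q}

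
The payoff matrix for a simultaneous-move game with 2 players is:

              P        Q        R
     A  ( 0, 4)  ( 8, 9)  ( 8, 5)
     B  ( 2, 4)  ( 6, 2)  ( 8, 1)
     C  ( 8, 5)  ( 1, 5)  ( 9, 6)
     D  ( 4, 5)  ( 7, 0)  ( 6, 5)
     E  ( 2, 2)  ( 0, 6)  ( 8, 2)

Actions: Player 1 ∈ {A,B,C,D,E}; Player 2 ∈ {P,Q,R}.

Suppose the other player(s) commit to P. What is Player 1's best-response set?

P1 best: {C}

u_1(A vs P) = 0
u_1(B vs P) = 2
u_1(C vs P) = 8
u_1(D vs P) = 4
u_1(E vs P) = 2
max payoff 8 at {C}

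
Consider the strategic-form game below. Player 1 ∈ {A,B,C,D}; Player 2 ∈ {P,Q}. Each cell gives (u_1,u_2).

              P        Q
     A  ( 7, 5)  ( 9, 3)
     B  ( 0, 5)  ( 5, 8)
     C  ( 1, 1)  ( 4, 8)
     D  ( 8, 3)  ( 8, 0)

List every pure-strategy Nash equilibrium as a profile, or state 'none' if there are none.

(A,P): not NE [P1→D gives 8>7]
(A,Q): not NE [P2→P gives 5>3]
(B,P): not NE [P1→D gives 8>0; P2→Q gives 8>5]
(B,Q): not NE [P1→A gives 9>5]
(C,P): not NE [P1→D gives 8>1; P2→Q gives 8>1]
(C,Q): not NE [P1→A gives 9>4]
(D,P): NE
(D,Q): not NE [P1→A gives 9>8; P2→P gives 3>0]

NE set: (D,P)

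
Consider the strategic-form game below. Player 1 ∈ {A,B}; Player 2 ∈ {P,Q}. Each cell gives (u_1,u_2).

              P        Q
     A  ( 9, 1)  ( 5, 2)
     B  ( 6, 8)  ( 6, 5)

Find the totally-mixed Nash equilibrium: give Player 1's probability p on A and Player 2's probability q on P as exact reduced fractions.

P1 indiff ⇒ q·9+(1-q)·5 = q·6+(1-q)·6 ⇒ q(3) = (1-q)(1) ⇒ q = 1/4
P2 indiff ⇒ p·1+(1-p)·8 = p·2+(1-p)·5 ⇒ p(-1) = (1-p)(-3) ⇒ p = 3/4

(p,q) = (3/4, 1/4)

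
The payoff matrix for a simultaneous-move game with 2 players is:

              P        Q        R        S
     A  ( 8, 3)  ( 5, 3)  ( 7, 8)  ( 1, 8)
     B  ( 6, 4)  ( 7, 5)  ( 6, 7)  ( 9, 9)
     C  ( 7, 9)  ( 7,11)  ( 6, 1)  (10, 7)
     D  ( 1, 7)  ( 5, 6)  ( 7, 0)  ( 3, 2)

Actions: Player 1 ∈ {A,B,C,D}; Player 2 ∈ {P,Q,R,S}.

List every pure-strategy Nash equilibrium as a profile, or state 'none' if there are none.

(A,P): not NE [P2→S gives 8>3]
(A,Q): not NE [P1→C gives 7>5; P2→S gives 8>3]
(A,R): NE
(A,S): not NE [P1→C gives 10>1]
(B,P): not NE [P1→A gives 8>6; P2→S gives 9>4]
(B,Q): not NE [P2→S gives 9>5]
(B,R): not NE [P1→D gives 7>6; P2→S gives 9>7]
(B,S): not NE [P1→C gives 10>9]
(C,P): not NE [P1→A gives 8>7; P2→Q gives 11>9]
(C,Q): NE
(C,R): not NE [P1→D gives 7>6; P2→Q gives 11>1]
(C,S): not NE [P2→Q gives 11>7]
(D,P): not NE [P1→A gives 8>1]
(D,Q): not NE [P1→C gives 7>5; P2→P gives 7>6]
(D,R): not NE [P2→P gives 7>0]
(D,S): not NE [P1→C gives 10>3; P2→P gives 7>2]

PSNE = {(A,R), (C,Q)}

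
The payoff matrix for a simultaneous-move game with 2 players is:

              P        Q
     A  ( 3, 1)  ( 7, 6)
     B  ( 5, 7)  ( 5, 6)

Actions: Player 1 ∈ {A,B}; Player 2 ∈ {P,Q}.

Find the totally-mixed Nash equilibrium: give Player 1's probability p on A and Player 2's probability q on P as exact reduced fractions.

P1 indiff ⇒ q·3+(1-q)·7 = q·5+(1-q)·5 ⇒ q(-2) = (1-q)(-2) ⇒ q = 1/2
P2 indiff ⇒ p·1+(1-p)·7 = p·6+(1-p)·6 ⇒ p(-5) = (1-p)(-1) ⇒ p = 1/6

p=1/6, q=1/2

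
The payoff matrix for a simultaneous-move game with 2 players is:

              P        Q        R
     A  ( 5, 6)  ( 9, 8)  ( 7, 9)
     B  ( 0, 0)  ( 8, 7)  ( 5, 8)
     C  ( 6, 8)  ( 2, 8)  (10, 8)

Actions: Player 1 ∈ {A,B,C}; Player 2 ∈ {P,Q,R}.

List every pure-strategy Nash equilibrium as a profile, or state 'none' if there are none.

(A,P): not NE [P1→C gives 6>5; P2→R gives 9>6]
(A,Q): not NE [P2→R gives 9>8]
(A,R): not NE [P1→C gives 10>7]
(B,P): not NE [P1→C gives 6>0; P2→R gives 8>0]
(B,Q): not NE [P1→A gives 9>8; P2→R gives 8>7]
(B,R): not NE [P1→C gives 10>5]
(C,P): NE
(C,Q): not NE [P1→A gives 9>2]
(C,R): NE

PSNE = {(C,P), (C,R)}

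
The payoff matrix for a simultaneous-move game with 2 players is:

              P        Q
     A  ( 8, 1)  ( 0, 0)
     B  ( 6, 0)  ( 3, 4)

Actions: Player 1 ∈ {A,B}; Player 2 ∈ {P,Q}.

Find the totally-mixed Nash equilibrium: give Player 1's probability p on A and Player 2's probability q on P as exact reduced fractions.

P1 mixes 4/5 on A; P2 mixes 3/5 on P

P1 indiff ⇒ q·8+(1-q)·0 = q·6+(1-q)·3 ⇒ q(2) = (1-q)(3) ⇒ q = 3/5
P2 indiff ⇒ p·1+(1-p)·0 = p·0+(1-p)·4 ⇒ p(1) = (1-p)(4) ⇒ p = 4/5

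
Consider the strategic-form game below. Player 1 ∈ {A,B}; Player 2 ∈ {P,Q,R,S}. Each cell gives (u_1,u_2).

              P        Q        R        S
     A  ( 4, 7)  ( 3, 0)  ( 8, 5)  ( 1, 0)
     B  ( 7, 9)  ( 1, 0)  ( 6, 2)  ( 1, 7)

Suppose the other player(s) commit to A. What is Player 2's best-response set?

u_2(P vs A) = 7
u_2(Q vs A) = 0
u_2(R vs A) = 5
u_2(S vs A) = 0
max payoff 7 at {P}

P2 best: {P}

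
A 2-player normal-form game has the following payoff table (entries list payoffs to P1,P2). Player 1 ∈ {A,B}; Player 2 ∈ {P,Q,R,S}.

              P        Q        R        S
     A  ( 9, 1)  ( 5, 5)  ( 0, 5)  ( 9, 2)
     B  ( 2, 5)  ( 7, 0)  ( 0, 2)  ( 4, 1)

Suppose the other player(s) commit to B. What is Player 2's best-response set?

argmax u_2 = {P}

u_2(P vs B) = 5
u_2(Q vs B) = 0
u_2(R vs B) = 2
u_2(S vs B) = 1
max payoff 5 at {P}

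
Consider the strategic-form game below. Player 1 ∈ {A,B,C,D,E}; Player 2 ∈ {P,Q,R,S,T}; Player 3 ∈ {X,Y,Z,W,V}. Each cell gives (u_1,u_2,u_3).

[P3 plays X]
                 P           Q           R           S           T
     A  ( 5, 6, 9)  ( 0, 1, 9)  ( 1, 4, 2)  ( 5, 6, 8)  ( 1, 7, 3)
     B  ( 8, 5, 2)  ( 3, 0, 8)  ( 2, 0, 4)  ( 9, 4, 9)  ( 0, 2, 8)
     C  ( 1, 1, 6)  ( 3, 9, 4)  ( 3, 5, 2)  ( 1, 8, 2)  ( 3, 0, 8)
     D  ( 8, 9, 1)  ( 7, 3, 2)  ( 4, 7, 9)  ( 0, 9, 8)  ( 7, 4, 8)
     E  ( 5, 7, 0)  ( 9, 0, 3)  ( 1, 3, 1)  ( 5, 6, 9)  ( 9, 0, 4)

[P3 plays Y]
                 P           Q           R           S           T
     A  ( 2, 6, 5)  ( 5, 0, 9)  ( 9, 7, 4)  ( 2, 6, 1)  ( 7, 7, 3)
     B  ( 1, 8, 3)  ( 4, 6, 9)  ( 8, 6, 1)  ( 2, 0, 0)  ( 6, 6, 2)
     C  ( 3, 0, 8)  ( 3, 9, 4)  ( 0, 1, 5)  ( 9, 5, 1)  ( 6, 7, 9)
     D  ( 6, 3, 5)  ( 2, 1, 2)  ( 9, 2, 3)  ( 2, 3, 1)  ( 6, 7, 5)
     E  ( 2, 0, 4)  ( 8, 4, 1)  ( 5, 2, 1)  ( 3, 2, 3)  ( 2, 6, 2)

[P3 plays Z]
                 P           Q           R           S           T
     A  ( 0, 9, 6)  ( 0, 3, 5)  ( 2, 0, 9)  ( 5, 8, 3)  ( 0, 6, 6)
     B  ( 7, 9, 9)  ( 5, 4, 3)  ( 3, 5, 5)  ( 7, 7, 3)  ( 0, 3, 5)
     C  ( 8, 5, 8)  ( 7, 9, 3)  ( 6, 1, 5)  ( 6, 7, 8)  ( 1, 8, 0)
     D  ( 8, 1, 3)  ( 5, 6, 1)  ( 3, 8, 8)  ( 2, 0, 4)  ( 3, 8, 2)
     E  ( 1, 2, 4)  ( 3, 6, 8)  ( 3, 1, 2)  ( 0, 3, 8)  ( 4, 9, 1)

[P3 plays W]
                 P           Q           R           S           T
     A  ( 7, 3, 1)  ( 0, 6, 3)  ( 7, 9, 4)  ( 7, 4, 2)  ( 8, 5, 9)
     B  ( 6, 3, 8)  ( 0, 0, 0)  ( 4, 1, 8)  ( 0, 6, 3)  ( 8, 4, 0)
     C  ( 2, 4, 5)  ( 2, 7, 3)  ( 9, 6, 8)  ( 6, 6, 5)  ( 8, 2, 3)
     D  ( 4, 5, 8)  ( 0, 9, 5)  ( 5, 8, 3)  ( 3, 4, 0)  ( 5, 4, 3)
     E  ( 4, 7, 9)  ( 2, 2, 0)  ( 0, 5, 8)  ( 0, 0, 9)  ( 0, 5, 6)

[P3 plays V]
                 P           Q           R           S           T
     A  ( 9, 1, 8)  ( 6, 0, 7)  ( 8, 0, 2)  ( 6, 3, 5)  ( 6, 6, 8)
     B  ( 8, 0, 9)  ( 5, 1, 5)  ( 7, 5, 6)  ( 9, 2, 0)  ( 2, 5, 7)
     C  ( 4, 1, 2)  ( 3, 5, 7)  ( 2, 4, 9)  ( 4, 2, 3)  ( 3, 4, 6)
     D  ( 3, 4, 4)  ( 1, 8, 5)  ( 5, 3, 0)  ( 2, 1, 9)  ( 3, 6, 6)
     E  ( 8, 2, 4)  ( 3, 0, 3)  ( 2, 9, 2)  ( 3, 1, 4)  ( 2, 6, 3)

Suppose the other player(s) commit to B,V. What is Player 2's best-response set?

u_2(P vs B,V) = 0
u_2(Q vs B,V) = 1
u_2(R vs B,V) = 5
u_2(S vs B,V) = 2
u_2(T vs B,V) = 5
max payoff 5 at {R,T}

argmax u_2 = {R,T}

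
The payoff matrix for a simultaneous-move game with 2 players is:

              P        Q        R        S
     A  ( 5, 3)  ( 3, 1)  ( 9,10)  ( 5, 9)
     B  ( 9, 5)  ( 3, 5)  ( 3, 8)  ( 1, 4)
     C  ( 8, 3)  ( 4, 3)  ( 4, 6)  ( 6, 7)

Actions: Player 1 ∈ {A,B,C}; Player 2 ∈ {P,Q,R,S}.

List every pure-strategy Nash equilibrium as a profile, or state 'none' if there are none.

NE set: (A,R), (C,S)

(A,P): not NE [P1→B gives 9>5; P2→R gives 10>3]
(A,Q): not NE [P1→C gives 4>3; P2→R gives 10>1]
(A,R): NE
(A,S): not NE [P1→C gives 6>5; P2→R gives 10>9]
(B,P): not NE [P2→R gives 8>5]
(B,Q): not NE [P1→C gives 4>3; P2→R gives 8>5]
(B,R): not NE [P1→A gives 9>3]
(B,S): not NE [P1→C gives 6>1; P2→R gives 8>4]
(C,P): not NE [P1→B gives 9>8; P2→S gives 7>3]
(C,Q): not NE [P2→S gives 7>3]
(C,R): not NE [P1→A gives 9>4; P2→S gives 7>6]
(C,S): NE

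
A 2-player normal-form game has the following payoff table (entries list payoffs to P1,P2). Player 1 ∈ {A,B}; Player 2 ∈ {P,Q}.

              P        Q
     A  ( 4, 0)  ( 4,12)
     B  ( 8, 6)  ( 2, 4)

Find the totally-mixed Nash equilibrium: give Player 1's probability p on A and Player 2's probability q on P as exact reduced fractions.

P1 indiff ⇒ q·4+(1-q)·4 = q·8+(1-q)·2 ⇒ q(-4) = (1-q)(-2) ⇒ q = 1/3
P2 indiff ⇒ p·0+(1-p)·6 = p·12+(1-p)·4 ⇒ p(-12) = (1-p)(-2) ⇒ p = 1/7

P1 mixes 1/7 on A; P2 mixes 1/3 on P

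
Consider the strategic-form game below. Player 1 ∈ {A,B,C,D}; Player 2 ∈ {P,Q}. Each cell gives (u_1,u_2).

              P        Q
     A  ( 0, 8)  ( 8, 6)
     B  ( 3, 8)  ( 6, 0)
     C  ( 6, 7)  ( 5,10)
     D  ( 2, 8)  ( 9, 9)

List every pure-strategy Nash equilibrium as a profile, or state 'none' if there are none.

NE set: (D,Q)

(A,P): not NE [P1→C gives 6>0]
(A,Q): not NE [P1→D gives 9>8; P2→P gives 8>6]
(B,P): not NE [P1→C gives 6>3]
(B,Q): not NE [P1→D gives 9>6; P2→P gives 8>0]
(C,P): not NE [P2→Q gives 10>7]
(C,Q): not NE [P1→D gives 9>5]
(D,P): not NE [P1→C gives 6>2; P2→Q gives 9>8]
(D,Q): NE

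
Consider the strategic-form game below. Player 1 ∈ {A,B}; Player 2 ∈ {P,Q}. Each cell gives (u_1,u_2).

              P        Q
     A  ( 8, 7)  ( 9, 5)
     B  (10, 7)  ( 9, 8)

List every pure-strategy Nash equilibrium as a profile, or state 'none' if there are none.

PSNE = {(B,Q)}

(A,P): not NE [P1→B gives 10>8]
(A,Q): not NE [P2→P gives 7>5]
(B,P): not NE [P2→Q gives 8>7]
(B,Q): NE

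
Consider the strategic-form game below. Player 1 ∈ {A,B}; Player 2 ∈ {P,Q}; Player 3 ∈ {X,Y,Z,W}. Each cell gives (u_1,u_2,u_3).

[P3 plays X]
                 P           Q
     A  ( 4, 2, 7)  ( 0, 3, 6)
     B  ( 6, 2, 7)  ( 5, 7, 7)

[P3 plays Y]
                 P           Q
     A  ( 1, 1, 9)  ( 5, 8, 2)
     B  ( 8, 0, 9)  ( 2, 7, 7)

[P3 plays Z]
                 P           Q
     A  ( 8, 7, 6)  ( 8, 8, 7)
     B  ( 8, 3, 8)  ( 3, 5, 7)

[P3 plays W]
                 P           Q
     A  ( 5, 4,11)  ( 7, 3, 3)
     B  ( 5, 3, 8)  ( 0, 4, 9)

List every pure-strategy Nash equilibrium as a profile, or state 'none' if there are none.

(A,P,X): not NE [P1→B gives 6>4; P2→Q gives 3>2; P3→W gives 11>7]
(A,P,Y): not NE [P1→B gives 8>1; P2→Q gives 8>1; P3→W gives 11>9]
(A,P,Z): not NE [P2→Q gives 8>7; P3→W gives 11>6]
(A,P,W): NE
(A,Q,X): not NE [P1→B gives 5>0; P3→Z gives 7>6]
(A,Q,Y): not NE [P3→Z gives 7>2]
(A,Q,Z): NE
(A,Q,W): not NE [P2→P gives 4>3; P3→Z gives 7>3]
(B,P,X): not NE [P2→Q gives 7>2; P3→Y gives 9>7]
(B,P,Y): not NE [P2→Q gives 7>0]
(B,P,Z): not NE [P2→Q gives 5>3; P3→Y gives 9>8]
(B,P,W): not NE [P2→Q gives 4>3; P3→Y gives 9>8]
(B,Q,X): not NE [P3→W gives 9>7]
(B,Q,Y): not NE [P1→A gives 5>2; P3→W gives 9>7]
(B,Q,Z): not NE [P1→A gives 8>3; P3→W gives 9>7]
(B,Q,W): not NE [P1→A gives 7>0]

PSNE = {(A,P,W), (A,Q,Z)}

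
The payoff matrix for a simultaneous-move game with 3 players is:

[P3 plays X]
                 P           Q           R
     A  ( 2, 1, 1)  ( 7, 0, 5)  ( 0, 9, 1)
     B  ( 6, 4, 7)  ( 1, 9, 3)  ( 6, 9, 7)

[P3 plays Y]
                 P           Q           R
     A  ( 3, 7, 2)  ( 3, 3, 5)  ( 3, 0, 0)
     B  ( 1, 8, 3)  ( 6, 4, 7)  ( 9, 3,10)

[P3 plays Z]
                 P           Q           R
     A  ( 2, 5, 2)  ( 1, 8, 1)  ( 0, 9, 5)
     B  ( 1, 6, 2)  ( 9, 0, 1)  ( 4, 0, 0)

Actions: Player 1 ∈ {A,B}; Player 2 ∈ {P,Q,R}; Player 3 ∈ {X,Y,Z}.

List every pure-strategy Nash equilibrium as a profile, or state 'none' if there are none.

(A,P,X): not NE [P1→B gives 6>2; P2→R gives 9>1; P3→Z gives 2>1]
(A,P,Y): NE
(A,P,Z): not NE [P2→R gives 9>5]
(A,Q,X): not NE [P2→R gives 9>0]
(A,Q,Y): not NE [P1→B gives 6>3; P2→P gives 7>3]
(A,Q,Z): not NE [P1→B gives 9>1; P2→R gives 9>8; P3→Y gives 5>1]
(A,R,X): not NE [P1→B gives 6>0; P3→Z gives 5>1]
(A,R,Y): not NE [P1→B gives 9>3; P2→P gives 7>0; P3→Z gives 5>0]
(A,R,Z): not NE [P1→B gives 4>0]
(B,P,X): not NE [P2→R gives 9>4]
(B,P,Y): not NE [P1→A gives 3>1; P3→X gives 7>3]
(B,P,Z): not NE [P1→A gives 2>1; P3→X gives 7>2]
(B,Q,X): not NE [P1→A gives 7>1; P3→Y gives 7>3]
(B,Q,Y): not NE [P2→P gives 8>4]
(B,Q,Z): not NE [P2→P gives 6>0; P3→Y gives 7>1]
(B,R,X): not NE [P3→Y gives 10>7]
(B,R,Y): not NE [P2→P gives 8>3]
(B,R,Z): not NE [P2→P gives 6>0; P3→Y gives 10>0]

PSNE = {(A,P,Y)}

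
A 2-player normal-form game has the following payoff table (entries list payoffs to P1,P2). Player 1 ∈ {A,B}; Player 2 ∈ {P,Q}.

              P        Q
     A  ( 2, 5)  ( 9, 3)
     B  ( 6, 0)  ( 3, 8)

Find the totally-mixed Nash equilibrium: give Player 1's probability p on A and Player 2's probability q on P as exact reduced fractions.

P1 indiff ⇒ q·2+(1-q)·9 = q·6+(1-q)·3 ⇒ q(-4) = (1-q)(-6) ⇒ q = 3/5
P2 indiff ⇒ p·5+(1-p)·0 = p·3+(1-p)·8 ⇒ p(2) = (1-p)(8) ⇒ p = 4/5

p=4/5, q=3/5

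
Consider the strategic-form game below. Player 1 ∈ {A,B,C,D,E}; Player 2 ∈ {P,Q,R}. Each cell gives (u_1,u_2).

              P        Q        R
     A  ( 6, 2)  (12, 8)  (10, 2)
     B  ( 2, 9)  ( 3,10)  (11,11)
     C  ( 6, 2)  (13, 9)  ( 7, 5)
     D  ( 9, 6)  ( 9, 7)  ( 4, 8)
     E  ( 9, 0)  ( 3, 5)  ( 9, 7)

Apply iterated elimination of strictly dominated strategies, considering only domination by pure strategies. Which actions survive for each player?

P2 drop P (Q beats it: A:8>2 B:10>9 C:9>2 D:7>6 E:5>0)
P1 drop D (A beats it: Q:12>9 R:10>4)
P1 drop E (A beats it: Q:12>3 R:10>9)
P1→{A,B,C} P2→{Q,R}

Survivors P1:{A,B,C} P2:{Q,R}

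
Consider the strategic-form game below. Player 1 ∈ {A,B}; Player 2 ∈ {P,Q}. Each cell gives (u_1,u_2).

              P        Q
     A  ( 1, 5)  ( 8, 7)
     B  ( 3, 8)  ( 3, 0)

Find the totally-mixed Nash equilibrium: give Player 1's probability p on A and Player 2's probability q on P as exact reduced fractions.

P1 mixes 4/5 on A; P2 mixes 5/7 on P

P1 indiff ⇒ q·1+(1-q)·8 = q·3+(1-q)·3 ⇒ q(-2) = (1-q)(-5) ⇒ q = 5/7
P2 indiff ⇒ p·5+(1-p)·8 = p·7+(1-p)·0 ⇒ p(-2) = (1-p)(-8) ⇒ p = 4/5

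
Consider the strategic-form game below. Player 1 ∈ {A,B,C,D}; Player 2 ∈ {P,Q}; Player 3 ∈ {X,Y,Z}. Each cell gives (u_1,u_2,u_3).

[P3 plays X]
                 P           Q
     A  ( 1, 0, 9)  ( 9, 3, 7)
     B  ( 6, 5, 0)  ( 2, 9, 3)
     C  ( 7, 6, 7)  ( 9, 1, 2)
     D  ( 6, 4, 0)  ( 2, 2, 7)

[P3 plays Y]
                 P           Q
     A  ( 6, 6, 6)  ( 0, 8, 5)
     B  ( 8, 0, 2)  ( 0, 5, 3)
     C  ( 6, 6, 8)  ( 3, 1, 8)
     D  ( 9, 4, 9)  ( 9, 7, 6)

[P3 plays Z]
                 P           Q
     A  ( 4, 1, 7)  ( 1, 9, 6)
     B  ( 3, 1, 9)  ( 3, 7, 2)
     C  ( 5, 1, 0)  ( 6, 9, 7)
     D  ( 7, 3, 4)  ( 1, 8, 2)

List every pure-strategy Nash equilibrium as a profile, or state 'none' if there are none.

(A,P,X): not NE [P1→C gives 7>1; P2→Q gives 3>0]
(A,P,Y): not NE [P1→D gives 9>6; P2→Q gives 8>6; P3→X gives 9>6]
(A,P,Z): not NE [P1→D gives 7>4; P2→Q gives 9>1; P3→X gives 9>7]
(A,Q,X): NE
(A,Q,Y): not NE [P1→D gives 9>0; P3→X gives 7>5]
(A,Q,Z): not NE [P1→C gives 6>1; P3→X gives 7>6]
(B,P,X): not NE [P1→C gives 7>6; P2→Q gives 9>5; P3→Z gives 9>0]
(B,P,Y): not NE [P1→D gives 9>8; P2→Q gives 5>0; P3→Z gives 9>2]
(B,P,Z): not NE [P1→D gives 7>3; P2→Q gives 7>1]
(B,Q,X): not NE [P1→C gives 9>2]
(B,Q,Y): not NE [P1→D gives 9>0]
(B,Q,Z): not NE [P1→C gives 6>3; P3→Y gives 3>2]
(C,P,X): not NE [P3→Y gives 8>7]
(C,P,Y): not NE [P1→D gives 9>6]
(C,P,Z): not NE [P1→D gives 7>5; P2→Q gives 9>1; P3→Y gives 8>0]
(C,Q,X): not NE [P2→P gives 6>1; P3→Y gives 8>2]
(C,Q,Y): not NE [P1→D gives 9>3; P2→P gives 6>1]
(C,Q,Z): not NE [P3→Y gives 8>7]
(D,P,X): not NE [P1→C gives 7>6; P3→Y gives 9>0]
(D,P,Y): not NE [P2→Q gives 7>4]
(D,P,Z): not NE [P2→Q gives 8>3; P3→Y gives 9>4]
(D,Q,X): not NE [P1→C gives 9>2; P2→P gives 4>2]
(D,Q,Y): not NE [P3→X gives 7>6]
(D,Q,Z): not NE [P1→C gives 6>1; P3→X gives 7>2]

NE set: (A,Q,X)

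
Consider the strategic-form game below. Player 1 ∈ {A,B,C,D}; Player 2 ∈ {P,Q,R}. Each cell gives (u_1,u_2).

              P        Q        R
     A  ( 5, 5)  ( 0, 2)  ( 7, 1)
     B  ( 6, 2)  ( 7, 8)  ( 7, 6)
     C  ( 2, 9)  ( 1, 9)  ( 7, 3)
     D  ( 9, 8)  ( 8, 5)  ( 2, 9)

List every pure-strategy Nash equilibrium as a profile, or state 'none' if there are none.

No pure NE.

(A,P): not NE [P1→D gives 9>5]
(A,Q): not NE [P1→D gives 8>0; P2→P gives 5>2]
(A,R): not NE [P2→P gives 5>1]
(B,P): not NE [P1→D gives 9>6; P2→Q gives 8>2]
(B,Q): not NE [P1→D gives 8>7]
(B,R): not NE [P2→Q gives 8>6]
(C,P): not NE [P1→D gives 9>2]
(C,Q): not NE [P1→D gives 8>1]
(C,R): not NE [P2→Q gives 9>3]
(D,P): not NE [P2→R gives 9>8]
(D,Q): not NE [P2→R gives 9>5]
(D,R): not NE [P1→C gives 7>2]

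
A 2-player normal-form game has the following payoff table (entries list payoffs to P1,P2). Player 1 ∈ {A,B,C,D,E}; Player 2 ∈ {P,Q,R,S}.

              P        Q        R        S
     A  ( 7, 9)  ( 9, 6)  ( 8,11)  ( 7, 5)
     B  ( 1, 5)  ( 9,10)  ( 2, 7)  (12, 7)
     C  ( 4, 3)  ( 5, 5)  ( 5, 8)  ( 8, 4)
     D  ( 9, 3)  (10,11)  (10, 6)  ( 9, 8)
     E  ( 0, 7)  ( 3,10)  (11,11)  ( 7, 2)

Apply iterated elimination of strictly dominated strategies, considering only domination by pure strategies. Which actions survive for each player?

IESDS → P1:{D,E} P2:{Q,R}

P1 drop A (D beats it: P:9>7 Q:10>9 R:10>8 S:9>7)
P1 drop C (D beats it: P:9>4 Q:10>5 R:10>5 S:9>8)
P2 drop P (Q beats it: B:10>5 D:11>3 E:10>7)
P2 drop S (Q beats it: B:10>7 D:11>8 E:10>2)
P1 drop B (D beats it: Q:10>9 R:10>2)
P1→{D,E} P2→{Q,R}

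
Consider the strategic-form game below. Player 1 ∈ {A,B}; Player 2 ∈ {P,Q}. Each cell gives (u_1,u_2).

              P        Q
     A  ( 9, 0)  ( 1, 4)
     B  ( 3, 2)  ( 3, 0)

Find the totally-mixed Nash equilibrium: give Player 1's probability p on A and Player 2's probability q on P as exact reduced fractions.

P1 indiff ⇒ q·9+(1-q)·1 = q·3+(1-q)·3 ⇒ q(6) = (1-q)(2) ⇒ q = 1/4
P2 indiff ⇒ p·0+(1-p)·2 = p·4+(1-p)·0 ⇒ p(-4) = (1-p)(-2) ⇒ p = 1/3

p=1/3, q=1/4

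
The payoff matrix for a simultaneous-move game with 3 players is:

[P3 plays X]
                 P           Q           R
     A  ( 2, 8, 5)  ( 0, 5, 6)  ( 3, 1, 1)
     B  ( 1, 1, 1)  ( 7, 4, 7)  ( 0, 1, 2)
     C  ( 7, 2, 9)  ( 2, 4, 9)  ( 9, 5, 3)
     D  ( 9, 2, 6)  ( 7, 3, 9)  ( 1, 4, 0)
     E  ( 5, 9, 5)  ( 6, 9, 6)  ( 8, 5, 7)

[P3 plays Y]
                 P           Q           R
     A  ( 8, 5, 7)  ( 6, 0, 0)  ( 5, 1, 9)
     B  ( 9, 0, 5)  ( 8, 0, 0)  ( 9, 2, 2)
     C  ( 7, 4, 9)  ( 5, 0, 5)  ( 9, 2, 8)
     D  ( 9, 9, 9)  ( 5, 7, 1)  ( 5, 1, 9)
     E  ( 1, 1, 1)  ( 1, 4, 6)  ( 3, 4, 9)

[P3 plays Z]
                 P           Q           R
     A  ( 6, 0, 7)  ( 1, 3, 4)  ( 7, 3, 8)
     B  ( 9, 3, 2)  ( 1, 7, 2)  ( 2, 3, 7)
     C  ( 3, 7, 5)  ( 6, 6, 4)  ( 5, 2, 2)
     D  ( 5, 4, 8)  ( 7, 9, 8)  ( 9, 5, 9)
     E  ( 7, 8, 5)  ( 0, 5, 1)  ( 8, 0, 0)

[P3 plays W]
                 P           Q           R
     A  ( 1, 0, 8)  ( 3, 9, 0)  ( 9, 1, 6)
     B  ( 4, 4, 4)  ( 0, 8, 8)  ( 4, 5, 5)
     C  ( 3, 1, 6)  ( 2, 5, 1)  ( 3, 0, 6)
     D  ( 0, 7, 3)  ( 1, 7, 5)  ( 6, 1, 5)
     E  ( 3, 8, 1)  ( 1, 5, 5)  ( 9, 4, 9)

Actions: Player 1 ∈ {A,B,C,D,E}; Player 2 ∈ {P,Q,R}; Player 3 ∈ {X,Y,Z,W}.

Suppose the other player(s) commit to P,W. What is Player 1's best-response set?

argmax u_1 = {B}

u_1(A vs P,W) = 1
u_1(B vs P,W) = 4
u_1(C vs P,W) = 3
u_1(D vs P,W) = 0
u_1(E vs P,W) = 3
max payoff 4 at {B}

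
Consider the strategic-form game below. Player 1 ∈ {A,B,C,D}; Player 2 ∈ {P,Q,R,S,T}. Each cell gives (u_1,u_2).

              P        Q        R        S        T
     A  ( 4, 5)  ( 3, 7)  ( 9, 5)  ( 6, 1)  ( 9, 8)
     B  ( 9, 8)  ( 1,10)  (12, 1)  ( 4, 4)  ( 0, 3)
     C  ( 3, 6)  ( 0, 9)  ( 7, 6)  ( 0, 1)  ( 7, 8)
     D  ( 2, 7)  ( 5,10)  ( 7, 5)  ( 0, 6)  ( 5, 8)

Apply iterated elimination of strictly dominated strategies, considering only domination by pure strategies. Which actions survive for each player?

P1 drop C (A beats it: P:4>3 Q:3>0 R:9>7 S:6>0 T:9>7)
P2 drop P (Q beats it: A:7>5 B:10>8 D:10>7)
P2 drop R (Q beats it: A:7>5 B:10>1 D:10>5)
P1 drop B (A beats it: Q:3>1 S:6>4 T:9>0)
P2 drop S (Q beats it: A:7>1 D:10>6)
P1→{A,D} P2→{Q,T}

IESDS → P1:{A,D} P2:{Q,T}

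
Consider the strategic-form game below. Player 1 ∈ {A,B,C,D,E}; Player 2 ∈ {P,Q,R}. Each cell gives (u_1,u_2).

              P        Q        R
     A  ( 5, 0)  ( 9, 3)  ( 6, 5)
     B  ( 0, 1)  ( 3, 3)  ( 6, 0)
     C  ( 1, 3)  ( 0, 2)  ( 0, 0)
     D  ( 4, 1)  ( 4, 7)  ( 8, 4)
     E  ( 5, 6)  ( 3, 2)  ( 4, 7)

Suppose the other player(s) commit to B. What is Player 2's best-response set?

argmax u_2 = {Q}

u_2(P vs B) = 1
u_2(Q vs B) = 3
u_2(R vs B) = 0
max payoff 3 at {Q}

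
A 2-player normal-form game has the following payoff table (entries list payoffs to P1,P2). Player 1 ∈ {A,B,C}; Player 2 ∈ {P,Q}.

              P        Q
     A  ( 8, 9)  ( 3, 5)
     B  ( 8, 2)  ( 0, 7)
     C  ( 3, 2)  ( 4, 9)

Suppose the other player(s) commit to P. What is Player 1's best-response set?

P1 best: {A,B}

u_1(A vs P) = 8
u_1(B vs P) = 8
u_1(C vs P) = 3
max payoff 8 at {A,B}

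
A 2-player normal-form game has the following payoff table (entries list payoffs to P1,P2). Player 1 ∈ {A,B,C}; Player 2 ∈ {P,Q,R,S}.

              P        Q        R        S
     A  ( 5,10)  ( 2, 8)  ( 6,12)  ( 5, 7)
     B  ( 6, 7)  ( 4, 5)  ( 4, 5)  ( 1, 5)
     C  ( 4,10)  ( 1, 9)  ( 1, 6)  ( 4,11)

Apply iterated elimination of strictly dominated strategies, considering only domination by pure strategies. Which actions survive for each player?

Remaining: P1:{A,B} P2:{P,R}

P1 drop C (A beats it: P:5>4 Q:2>1 R:6>1 S:5>4)
P2 drop Q (P beats it: A:10>8 B:7>5)
P2 drop S (P beats it: A:10>7 B:7>5)
P1→{A,B} P2→{P,R}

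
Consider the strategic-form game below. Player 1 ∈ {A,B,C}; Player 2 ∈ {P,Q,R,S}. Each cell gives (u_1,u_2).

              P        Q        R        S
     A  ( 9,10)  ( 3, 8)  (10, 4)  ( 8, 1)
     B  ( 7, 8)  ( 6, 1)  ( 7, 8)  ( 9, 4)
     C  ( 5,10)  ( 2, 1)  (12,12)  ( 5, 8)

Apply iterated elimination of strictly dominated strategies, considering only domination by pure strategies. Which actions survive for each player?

IESDS → P1:{A,C} P2:{P,R}

P2 drop Q (P beats it: A:10>8 B:8>1 C:10>1)
P2 drop S (P beats it: A:10>1 B:8>4 C:10>8)
P1 drop B (A beats it: P:9>7 R:10>7)
P1→{A,C} P2→{P,R}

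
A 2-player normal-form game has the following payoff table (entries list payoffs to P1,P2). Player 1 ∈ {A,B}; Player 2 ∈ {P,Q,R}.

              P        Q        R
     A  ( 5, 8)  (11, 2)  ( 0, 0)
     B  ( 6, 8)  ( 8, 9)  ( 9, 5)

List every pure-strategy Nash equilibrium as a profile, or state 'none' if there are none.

(A,P): not NE [P1→B gives 6>5]
(A,Q): not NE [P2→P gives 8>2]
(A,R): not NE [P1→B gives 9>0; P2→P gives 8>0]
(B,P): not NE [P2→Q gives 9>8]
(B,Q): not NE [P1→A gives 11>8]
(B,R): not NE [P2→Q gives 9>5]

No pure NE.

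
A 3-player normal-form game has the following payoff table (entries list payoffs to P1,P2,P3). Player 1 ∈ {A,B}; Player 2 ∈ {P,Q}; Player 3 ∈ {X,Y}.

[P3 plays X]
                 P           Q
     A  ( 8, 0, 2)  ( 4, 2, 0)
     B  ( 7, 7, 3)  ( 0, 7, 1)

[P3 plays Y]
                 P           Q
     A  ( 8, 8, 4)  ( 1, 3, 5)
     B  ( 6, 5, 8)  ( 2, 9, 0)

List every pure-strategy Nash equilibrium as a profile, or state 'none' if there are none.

Nash profiles: (A,P,Y)

(A,P,X): not NE [P2→Q gives 2>0; P3→Y gives 4>2]
(A,P,Y): NE
(A,Q,X): not NE [P3→Y gives 5>0]
(A,Q,Y): not NE [P1→B gives 2>1; P2→P gives 8>3]
(B,P,X): not NE [P1→A gives 8>7; P3→Y gives 8>3]
(B,P,Y): not NE [P1→A gives 8>6; P2→Q gives 9>5]
(B,Q,X): not NE [P1→A gives 4>0]
(B,Q,Y): not NE [P3→X gives 1>0]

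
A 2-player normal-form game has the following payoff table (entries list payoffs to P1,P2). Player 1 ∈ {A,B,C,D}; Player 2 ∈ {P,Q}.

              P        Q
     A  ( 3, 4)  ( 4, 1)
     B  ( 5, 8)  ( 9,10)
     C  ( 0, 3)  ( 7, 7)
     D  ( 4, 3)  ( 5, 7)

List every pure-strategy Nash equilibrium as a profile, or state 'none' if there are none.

NE set: (B,Q)

(A,P): not NE [P1→B gives 5>3]
(A,Q): not NE [P1→B gives 9>4; P2→P gives 4>1]
(B,P): not NE [P2→Q gives 10>8]
(B,Q): NE
(C,P): not NE [P1→B gives 5>0; P2→Q gives 7>3]
(C,Q): not NE [P1→B gives 9>7]
(D,P): not NE [P1→B gives 5>4; P2→Q gives 7>3]
(D,Q): not NE [P1→B gives 9>5]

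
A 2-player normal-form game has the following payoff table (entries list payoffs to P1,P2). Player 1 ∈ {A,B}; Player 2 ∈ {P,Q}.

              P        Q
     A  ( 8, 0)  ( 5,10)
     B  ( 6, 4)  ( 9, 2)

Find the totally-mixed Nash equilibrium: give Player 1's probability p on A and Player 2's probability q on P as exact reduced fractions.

p=1/6, q=2/3

P1 indiff ⇒ q·8+(1-q)·5 = q·6+(1-q)·9 ⇒ q(2) = (1-q)(4) ⇒ q = 2/3
P2 indiff ⇒ p·0+(1-p)·4 = p·10+(1-p)·2 ⇒ p(-10) = (1-p)(-2) ⇒ p = 1/6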